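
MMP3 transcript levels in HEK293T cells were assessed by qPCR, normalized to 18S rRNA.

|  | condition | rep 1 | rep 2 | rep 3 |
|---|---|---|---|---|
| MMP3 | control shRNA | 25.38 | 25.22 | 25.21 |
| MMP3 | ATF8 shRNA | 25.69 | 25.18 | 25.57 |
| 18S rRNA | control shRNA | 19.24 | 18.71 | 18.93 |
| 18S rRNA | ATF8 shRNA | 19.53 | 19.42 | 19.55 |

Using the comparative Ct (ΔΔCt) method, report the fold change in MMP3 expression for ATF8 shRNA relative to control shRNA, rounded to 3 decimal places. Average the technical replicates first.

Mean Ct: MMP3 control shRNA 25.270; MMP3 ATF8 shRNA 25.480; 18S rRNA control shRNA 18.960; 18S rRNA ATF8 shRNA 19.500
ΔCt(control shRNA) = 25.270 − 18.960 = 6.310
ΔCt(ATF8 shRNA) = 25.480 − 19.500 = 5.980
ΔΔCt = 5.980 − 6.310 = -0.330
Fold change = 2^(−(-0.330)) = 2^0.330 = 1.2570

1.257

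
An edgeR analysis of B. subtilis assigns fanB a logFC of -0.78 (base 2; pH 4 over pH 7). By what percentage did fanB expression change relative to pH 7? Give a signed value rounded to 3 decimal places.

-41.763%

Fold change = 2^(-0.78) = 0.5824
Percent change = (FC − 1) × 100% = (0.5824 − 1) × 100 = -41.763%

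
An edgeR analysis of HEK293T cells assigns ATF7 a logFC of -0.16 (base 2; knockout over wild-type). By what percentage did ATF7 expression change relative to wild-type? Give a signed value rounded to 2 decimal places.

Fold change = 2^(-0.16) = 0.8950
Percent change = (FC − 1) × 100% = (0.8950 − 1) × 100 = -10.50%

-10.50%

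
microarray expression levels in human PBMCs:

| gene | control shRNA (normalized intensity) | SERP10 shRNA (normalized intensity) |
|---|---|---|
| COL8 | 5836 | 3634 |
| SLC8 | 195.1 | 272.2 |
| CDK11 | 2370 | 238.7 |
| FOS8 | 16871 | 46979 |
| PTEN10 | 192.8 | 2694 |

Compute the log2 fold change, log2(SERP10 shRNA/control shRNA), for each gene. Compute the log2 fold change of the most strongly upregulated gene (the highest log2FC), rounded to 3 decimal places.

3.805

log2(3634/5836) = -0.683  (COL8)
log2(272.2/195.1) = 0.480  (SLC8)
log2(238.7/2370) = -3.312  (CDK11)
log2(46979/16871) = 1.477  (FOS8)
log2(2694/192.8) = 3.805  (PTEN10)
PTEN10 is most strongly upregulated.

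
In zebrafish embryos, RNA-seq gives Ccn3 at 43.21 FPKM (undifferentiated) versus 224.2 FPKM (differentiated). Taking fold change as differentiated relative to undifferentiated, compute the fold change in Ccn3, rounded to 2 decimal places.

Fold change = 224.2 / 43.21 = 5.189
Ccn3 is upregulated.

5.19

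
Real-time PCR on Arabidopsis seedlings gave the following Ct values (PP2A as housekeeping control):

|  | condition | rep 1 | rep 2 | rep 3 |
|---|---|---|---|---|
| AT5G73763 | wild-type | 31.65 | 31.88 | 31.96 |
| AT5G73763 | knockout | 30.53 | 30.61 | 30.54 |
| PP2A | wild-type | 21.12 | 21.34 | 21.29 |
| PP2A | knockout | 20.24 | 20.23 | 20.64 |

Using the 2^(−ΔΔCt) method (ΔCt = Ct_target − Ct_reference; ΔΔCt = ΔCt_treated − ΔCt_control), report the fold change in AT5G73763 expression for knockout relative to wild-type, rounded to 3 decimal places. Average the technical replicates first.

1.310

Mean Ct: AT5G73763 wild-type 31.830; AT5G73763 knockout 30.560; PP2A wild-type 21.250; PP2A knockout 20.370
ΔCt(wild-type) = 31.830 − 21.250 = 10.580
ΔCt(knockout) = 30.560 − 20.370 = 10.190
ΔΔCt = 10.190 − 10.580 = -0.390
Fold change = 2^(−(-0.390)) = 2^0.390 = 1.3104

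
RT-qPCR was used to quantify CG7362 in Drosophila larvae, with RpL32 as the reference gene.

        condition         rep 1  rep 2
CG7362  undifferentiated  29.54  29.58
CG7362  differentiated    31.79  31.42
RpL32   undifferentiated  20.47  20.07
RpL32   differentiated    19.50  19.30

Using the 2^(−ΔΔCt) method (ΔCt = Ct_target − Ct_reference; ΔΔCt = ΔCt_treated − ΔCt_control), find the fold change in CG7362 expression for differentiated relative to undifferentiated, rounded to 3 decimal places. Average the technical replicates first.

Mean Ct: CG7362 undifferentiated 29.560; CG7362 differentiated 31.605; RpL32 undifferentiated 20.270; RpL32 differentiated 19.400
ΔCt(undifferentiated) = 29.560 − 20.270 = 9.290
ΔCt(differentiated) = 31.605 − 19.400 = 12.205
ΔΔCt = 12.205 − 9.290 = 2.915
Fold change = 2^(−2.915) = 0.1326

0.133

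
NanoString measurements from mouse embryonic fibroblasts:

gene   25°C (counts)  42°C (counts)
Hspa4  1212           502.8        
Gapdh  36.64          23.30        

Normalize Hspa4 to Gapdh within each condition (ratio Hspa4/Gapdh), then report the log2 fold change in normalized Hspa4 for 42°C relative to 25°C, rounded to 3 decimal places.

Hspa4/Gapdh (25°C) = 1212 / 36.64 = 33.079
Hspa4/Gapdh (42°C) = 502.8 / 23.30 = 21.579
Fold change = 21.579 / 33.079 = 0.6524
log2(0.6524) = -0.6162

-0.616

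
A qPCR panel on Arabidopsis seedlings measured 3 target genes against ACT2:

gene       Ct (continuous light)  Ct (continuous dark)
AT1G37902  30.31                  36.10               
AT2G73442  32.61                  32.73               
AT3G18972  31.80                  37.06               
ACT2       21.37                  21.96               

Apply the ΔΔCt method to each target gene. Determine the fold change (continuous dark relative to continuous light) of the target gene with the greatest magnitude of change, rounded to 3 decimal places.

0.027

AT1G37902: ΔΔCt = (36.10−21.96) − (30.31−21.37) = 14.14 − 8.94 = 5.20; fold change = 2^-5.20 = 0.027
AT2G73442: ΔΔCt = (32.73−21.96) − (32.61−21.37) = 10.77 − 11.24 = -0.47; fold change = 2^0.47 = 1.385
AT3G18972: ΔΔCt = (37.06−21.96) − (31.80−21.37) = 15.10 − 10.43 = 4.67; fold change = 2^-4.67 = 0.039
AT1G37902 has the largest |ΔΔCt| = 5.20.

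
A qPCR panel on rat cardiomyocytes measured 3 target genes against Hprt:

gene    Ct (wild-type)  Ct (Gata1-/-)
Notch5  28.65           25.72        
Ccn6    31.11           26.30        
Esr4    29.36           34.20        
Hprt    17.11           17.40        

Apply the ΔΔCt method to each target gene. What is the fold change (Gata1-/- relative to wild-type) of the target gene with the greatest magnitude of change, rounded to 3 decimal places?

Notch5: ΔΔCt = (25.72−17.40) − (28.65−17.11) = 8.32 − 11.54 = -3.22; fold change = 2^3.22 = 9.318
Ccn6: ΔΔCt = (26.30−17.40) − (31.11−17.11) = 8.90 − 14.00 = -5.10; fold change = 2^5.10 = 34.297
Esr4: ΔΔCt = (34.20−17.40) − (29.36−17.11) = 16.80 − 12.25 = 4.55; fold change = 2^-4.55 = 0.043
Ccn6 has the largest |ΔΔCt| = 5.10.

34.297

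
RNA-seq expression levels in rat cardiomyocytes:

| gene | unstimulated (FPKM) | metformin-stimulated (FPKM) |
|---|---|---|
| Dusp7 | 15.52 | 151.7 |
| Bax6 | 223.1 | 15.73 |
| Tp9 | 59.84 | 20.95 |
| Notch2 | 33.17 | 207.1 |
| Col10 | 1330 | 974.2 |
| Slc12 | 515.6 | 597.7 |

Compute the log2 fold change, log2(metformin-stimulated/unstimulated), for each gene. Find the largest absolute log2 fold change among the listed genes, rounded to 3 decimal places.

3.826

log2(151.7/15.52) = 3.289  (Dusp7)
log2(15.73/223.1) = -3.826  (Bax6)
log2(20.95/59.84) = -1.514  (Tp9)
log2(207.1/33.17) = 2.642  (Notch2)
log2(974.2/1330) = -0.449  (Col10)
log2(597.7/515.6) = 0.213  (Slc12)
The largest magnitude belongs to Bax6.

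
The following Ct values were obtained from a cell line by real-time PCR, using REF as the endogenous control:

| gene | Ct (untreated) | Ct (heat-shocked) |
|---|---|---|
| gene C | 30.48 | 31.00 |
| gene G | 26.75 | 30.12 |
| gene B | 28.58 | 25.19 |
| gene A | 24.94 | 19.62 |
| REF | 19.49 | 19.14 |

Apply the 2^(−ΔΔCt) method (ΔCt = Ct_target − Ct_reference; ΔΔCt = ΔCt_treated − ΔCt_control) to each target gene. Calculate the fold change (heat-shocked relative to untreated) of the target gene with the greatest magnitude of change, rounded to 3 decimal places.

31.341

gene C: ΔΔCt = (31.00−19.14) − (30.48−19.49) = 11.86 − 10.99 = 0.87; fold change = 2^-0.87 = 0.547
gene G: ΔΔCt = (30.12−19.14) − (26.75−19.49) = 10.98 − 7.26 = 3.72; fold change = 2^-3.72 = 0.076
gene B: ΔΔCt = (25.19−19.14) − (28.58−19.49) = 6.05 − 9.09 = -3.04; fold change = 2^3.04 = 8.225
gene A: ΔΔCt = (19.62−19.14) − (24.94−19.49) = 0.48 − 5.45 = -4.97; fold change = 2^4.97 = 31.341
gene A has the largest |ΔΔCt| = 4.97.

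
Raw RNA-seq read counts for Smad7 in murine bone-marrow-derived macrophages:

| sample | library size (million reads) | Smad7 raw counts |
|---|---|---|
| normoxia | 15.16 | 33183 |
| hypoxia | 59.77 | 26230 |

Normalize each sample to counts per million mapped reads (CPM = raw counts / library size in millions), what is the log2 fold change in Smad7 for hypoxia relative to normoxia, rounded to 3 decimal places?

CPM(normoxia) = 33183 / 15.16 = 2188.8522
CPM(hypoxia) = 26230 / 59.77 = 438.8489
Fold change = 438.8489 / 2188.8522 = 0.20049
log2(0.20049) = -2.3184

-2.318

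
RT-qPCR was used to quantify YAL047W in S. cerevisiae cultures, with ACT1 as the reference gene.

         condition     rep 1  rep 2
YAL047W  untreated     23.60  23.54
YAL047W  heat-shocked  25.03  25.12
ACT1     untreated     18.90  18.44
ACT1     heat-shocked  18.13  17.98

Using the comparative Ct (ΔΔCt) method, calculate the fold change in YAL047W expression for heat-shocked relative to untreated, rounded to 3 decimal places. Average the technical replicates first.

0.230

Mean Ct: YAL047W untreated 23.570; YAL047W heat-shocked 25.075; ACT1 untreated 18.670; ACT1 heat-shocked 18.055
ΔCt(untreated) = 23.570 − 18.670 = 4.900
ΔCt(heat-shocked) = 25.075 − 18.055 = 7.020
ΔΔCt = 7.020 − 4.900 = 2.120
Fold change = 2^(−2.120) = 0.2300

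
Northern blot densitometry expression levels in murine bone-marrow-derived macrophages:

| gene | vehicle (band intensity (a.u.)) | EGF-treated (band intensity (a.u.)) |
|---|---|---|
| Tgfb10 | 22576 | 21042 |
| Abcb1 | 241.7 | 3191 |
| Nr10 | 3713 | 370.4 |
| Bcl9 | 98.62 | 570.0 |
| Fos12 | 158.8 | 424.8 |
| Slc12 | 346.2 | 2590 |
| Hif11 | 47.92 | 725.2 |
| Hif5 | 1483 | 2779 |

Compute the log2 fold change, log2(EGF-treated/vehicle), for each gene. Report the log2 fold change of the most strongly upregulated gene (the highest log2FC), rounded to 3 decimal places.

log2(21042/22576) = -0.102  (Tgfb10)
log2(3191/241.7) = 3.723  (Abcb1)
log2(370.4/3713) = -3.325  (Nr10)
log2(570.0/98.62) = 2.531  (Bcl9)
log2(424.8/158.8) = 1.420  (Fos12)
log2(2590/346.2) = 2.903  (Slc12)
log2(725.2/47.92) = 3.920  (Hif11)
log2(2779/1483) = 0.906  (Hif5)
Hif11 is most strongly upregulated.

3.920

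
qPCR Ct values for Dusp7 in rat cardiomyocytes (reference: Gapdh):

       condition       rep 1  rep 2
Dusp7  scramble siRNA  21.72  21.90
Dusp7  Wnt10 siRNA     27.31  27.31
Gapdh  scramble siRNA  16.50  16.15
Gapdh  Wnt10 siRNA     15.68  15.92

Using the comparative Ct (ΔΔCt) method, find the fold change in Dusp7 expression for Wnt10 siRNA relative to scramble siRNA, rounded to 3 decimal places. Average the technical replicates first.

0.015

Mean Ct: Dusp7 scramble siRNA 21.810; Dusp7 Wnt10 siRNA 27.310; Gapdh scramble siRNA 16.325; Gapdh Wnt10 siRNA 15.800
ΔCt(scramble siRNA) = 21.810 − 16.325 = 5.485
ΔCt(Wnt10 siRNA) = 27.310 − 15.800 = 11.510
ΔΔCt = 11.510 − 5.485 = 6.025
Fold change = 2^(−6.025) = 0.0154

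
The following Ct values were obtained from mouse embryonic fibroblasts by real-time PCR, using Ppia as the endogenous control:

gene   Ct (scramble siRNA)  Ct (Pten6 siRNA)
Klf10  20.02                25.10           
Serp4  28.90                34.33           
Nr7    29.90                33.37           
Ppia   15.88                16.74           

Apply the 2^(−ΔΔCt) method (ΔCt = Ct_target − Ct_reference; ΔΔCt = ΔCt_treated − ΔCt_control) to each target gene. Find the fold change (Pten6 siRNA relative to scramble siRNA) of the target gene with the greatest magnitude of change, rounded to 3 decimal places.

Klf10: ΔΔCt = (25.10−16.74) − (20.02−15.88) = 8.36 − 4.14 = 4.22; fold change = 2^-4.22 = 0.054
Serp4: ΔΔCt = (34.33−16.74) − (28.90−15.88) = 17.59 − 13.02 = 4.57; fold change = 2^-4.57 = 0.042
Nr7: ΔΔCt = (33.37−16.74) − (29.90−15.88) = 16.63 − 14.02 = 2.61; fold change = 2^-2.61 = 0.164
Serp4 has the largest |ΔΔCt| = 4.57.

0.042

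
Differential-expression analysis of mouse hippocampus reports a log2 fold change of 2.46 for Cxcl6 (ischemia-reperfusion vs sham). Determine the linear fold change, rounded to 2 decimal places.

5.50

Fold change = 2^(2.46) = 5.502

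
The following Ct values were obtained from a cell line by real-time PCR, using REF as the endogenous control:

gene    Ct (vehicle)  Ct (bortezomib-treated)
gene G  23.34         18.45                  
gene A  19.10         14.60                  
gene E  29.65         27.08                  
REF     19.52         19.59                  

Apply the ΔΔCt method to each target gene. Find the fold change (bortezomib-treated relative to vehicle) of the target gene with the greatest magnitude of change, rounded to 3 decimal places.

gene G: ΔΔCt = (18.45−19.59) − (23.34−19.52) = -1.14 − 3.82 = -4.96; fold change = 2^4.96 = 31.125
gene A: ΔΔCt = (14.60−19.59) − (19.10−19.52) = -4.99 − (-0.42) = -4.57; fold change = 2^4.57 = 23.752
gene E: ΔΔCt = (27.08−19.59) − (29.65−19.52) = 7.49 − 10.13 = -2.64; fold change = 2^2.64 = 6.233
gene G has the largest |ΔΔCt| = 4.96.

31.125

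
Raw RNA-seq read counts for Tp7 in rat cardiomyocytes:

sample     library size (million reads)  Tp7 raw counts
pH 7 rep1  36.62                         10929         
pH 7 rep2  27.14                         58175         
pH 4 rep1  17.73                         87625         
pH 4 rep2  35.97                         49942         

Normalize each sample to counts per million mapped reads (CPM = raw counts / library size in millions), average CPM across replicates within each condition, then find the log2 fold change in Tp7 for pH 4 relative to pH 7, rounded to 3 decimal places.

1.374

CPM(pH 7 rep1) = 10929 / 36.62 = 298.4435
CPM(pH 7 rep2) = 58175 / 27.14 = 2143.5151
CPM(pH 4 rep1) = 87625 / 17.73 = 4942.1884
CPM(pH 4 rep2) = 49942 / 35.97 = 1388.4348
mean CPM(pH 7) = 1220.9793; mean CPM(pH 4) = 3165.3116
Fold change = 3165.3116 / 1220.9793 = 2.59244
log2(2.59244) = 1.3743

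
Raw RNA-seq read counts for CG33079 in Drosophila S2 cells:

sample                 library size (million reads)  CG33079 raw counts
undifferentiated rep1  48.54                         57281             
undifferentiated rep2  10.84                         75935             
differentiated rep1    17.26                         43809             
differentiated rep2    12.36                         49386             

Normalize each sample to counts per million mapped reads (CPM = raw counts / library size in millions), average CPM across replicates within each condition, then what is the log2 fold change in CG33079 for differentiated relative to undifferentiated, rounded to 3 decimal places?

-0.325

CPM(undifferentiated rep1) = 57281 / 48.54 = 1180.0783
CPM(undifferentiated rep2) = 75935 / 10.84 = 7005.0738
CPM(differentiated rep1) = 43809 / 17.26 = 2538.1808
CPM(differentiated rep2) = 49386 / 12.36 = 3995.6311
mean CPM(undifferentiated) = 4092.5760; mean CPM(differentiated) = 3266.9059
Fold change = 3266.9059 / 4092.5760 = 0.79825
log2(0.79825) = -0.3251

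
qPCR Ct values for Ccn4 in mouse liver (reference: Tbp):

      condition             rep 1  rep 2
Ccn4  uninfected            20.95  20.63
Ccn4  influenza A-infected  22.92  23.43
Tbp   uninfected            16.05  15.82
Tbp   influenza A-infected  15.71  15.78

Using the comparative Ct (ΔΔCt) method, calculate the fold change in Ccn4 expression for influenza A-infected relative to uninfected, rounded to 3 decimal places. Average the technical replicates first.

0.168

Mean Ct: Ccn4 uninfected 20.790; Ccn4 influenza A-infected 23.175; Tbp uninfected 15.935; Tbp influenza A-infected 15.745
ΔCt(uninfected) = 20.790 − 15.935 = 4.855
ΔCt(influenza A-infected) = 23.175 − 15.745 = 7.430
ΔΔCt = 7.430 − 4.855 = 2.575
Fold change = 2^(−2.575) = 0.1678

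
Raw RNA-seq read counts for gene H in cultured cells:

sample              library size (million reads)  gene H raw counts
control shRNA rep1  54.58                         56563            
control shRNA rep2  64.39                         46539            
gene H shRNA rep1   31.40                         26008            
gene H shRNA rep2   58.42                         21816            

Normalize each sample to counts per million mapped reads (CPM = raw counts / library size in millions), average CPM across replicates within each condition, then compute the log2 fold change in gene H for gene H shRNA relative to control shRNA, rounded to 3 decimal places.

CPM(control shRNA rep1) = 56563 / 54.58 = 1036.3320
CPM(control shRNA rep2) = 46539 / 64.39 = 722.7675
CPM(gene H shRNA rep1) = 26008 / 31.40 = 828.2803
CPM(gene H shRNA rep2) = 21816 / 58.42 = 373.4338
mean CPM(control shRNA) = 879.5498; mean CPM(gene H shRNA) = 600.8570
Fold change = 600.8570 / 879.5498 = 0.68314
log2(0.68314) = -0.5497

-0.550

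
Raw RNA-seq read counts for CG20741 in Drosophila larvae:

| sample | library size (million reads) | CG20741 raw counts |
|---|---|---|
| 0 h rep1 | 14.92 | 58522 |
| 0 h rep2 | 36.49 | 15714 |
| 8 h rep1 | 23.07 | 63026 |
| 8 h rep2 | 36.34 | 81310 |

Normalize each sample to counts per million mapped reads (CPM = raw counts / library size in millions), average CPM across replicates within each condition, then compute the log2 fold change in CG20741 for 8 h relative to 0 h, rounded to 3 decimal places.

CPM(0 h rep1) = 58522 / 14.92 = 3922.3861
CPM(0 h rep2) = 15714 / 36.49 = 430.6385
CPM(8 h rep1) = 63026 / 23.07 = 2731.9463
CPM(8 h rep2) = 81310 / 36.34 = 2237.4794
mean CPM(0 h) = 2176.5123; mean CPM(8 h) = 2484.7128
Fold change = 2484.7128 / 2176.5123 = 1.14160
log2(1.14160) = 0.1911

0.191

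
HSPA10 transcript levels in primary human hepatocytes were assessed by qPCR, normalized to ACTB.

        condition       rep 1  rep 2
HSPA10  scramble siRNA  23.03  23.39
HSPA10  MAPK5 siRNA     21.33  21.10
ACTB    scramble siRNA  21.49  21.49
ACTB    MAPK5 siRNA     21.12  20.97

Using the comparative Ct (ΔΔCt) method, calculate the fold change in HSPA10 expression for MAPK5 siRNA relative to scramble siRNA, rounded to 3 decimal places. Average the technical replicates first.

2.928

Mean Ct: HSPA10 scramble siRNA 23.210; HSPA10 MAPK5 siRNA 21.215; ACTB scramble siRNA 21.490; ACTB MAPK5 siRNA 21.045
ΔCt(scramble siRNA) = 23.210 − 21.490 = 1.720
ΔCt(MAPK5 siRNA) = 21.215 − 21.045 = 0.170
ΔΔCt = 0.170 − 1.720 = -1.550
Fold change = 2^(−(-1.550)) = 2^1.550 = 2.9282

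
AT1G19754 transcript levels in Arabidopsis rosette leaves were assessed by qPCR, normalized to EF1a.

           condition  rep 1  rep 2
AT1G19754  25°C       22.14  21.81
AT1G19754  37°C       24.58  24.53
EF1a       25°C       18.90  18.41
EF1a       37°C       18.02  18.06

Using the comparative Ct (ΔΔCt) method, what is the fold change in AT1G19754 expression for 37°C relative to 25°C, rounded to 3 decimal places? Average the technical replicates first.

Mean Ct: AT1G19754 25°C 21.975; AT1G19754 37°C 24.555; EF1a 25°C 18.655; EF1a 37°C 18.040
ΔCt(25°C) = 21.975 − 18.655 = 3.320
ΔCt(37°C) = 24.555 − 18.040 = 6.515
ΔΔCt = 6.515 − 3.320 = 3.195
Fold change = 2^(−3.195) = 0.1092

0.109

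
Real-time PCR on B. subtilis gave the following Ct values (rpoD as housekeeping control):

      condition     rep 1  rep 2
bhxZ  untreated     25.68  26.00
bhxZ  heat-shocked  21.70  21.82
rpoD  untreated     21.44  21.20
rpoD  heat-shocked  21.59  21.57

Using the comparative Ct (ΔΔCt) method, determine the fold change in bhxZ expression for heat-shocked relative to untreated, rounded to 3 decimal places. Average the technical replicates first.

Mean Ct: bhxZ untreated 25.840; bhxZ heat-shocked 21.760; rpoD untreated 21.320; rpoD heat-shocked 21.580
ΔCt(untreated) = 25.840 − 21.320 = 4.520
ΔCt(heat-shocked) = 21.760 − 21.580 = 0.180
ΔΔCt = 0.180 − 4.520 = -4.340
Fold change = 2^(−(-4.340)) = 2^4.340 = 20.2521

20.252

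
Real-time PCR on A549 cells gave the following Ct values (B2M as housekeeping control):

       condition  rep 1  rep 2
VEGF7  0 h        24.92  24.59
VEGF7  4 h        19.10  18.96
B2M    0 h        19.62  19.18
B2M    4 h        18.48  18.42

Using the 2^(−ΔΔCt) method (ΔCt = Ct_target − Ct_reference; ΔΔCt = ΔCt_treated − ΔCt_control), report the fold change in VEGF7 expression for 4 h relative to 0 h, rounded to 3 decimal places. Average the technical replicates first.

Mean Ct: VEGF7 0 h 24.755; VEGF7 4 h 19.030; B2M 0 h 19.400; B2M 4 h 18.450
ΔCt(0 h) = 24.755 − 19.400 = 5.355
ΔCt(4 h) = 19.030 − 18.450 = 0.580
ΔΔCt = 0.580 − 5.355 = -4.775
Fold change = 2^(−(-4.775)) = 2^4.775 = 27.3790

27.379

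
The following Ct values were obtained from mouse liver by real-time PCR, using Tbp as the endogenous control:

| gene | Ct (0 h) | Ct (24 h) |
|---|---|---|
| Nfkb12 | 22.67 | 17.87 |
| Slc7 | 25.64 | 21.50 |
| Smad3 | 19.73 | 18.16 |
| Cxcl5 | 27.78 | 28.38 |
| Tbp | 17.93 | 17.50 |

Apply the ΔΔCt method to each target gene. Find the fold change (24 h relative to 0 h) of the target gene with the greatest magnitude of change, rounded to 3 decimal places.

Nfkb12: ΔΔCt = (17.87−17.50) − (22.67−17.93) = 0.37 − 4.74 = -4.37; fold change = 2^4.37 = 20.678
Slc7: ΔΔCt = (21.50−17.50) − (25.64−17.93) = 4.00 − 7.71 = -3.71; fold change = 2^3.71 = 13.086
Smad3: ΔΔCt = (18.16−17.50) − (19.73−17.93) = 0.66 − 1.80 = -1.14; fold change = 2^1.14 = 2.204
Cxcl5: ΔΔCt = (28.38−17.50) − (27.78−17.93) = 10.88 − 9.85 = 1.03; fold change = 2^-1.03 = 0.490
Nfkb12 has the largest |ΔΔCt| = 4.37.

20.678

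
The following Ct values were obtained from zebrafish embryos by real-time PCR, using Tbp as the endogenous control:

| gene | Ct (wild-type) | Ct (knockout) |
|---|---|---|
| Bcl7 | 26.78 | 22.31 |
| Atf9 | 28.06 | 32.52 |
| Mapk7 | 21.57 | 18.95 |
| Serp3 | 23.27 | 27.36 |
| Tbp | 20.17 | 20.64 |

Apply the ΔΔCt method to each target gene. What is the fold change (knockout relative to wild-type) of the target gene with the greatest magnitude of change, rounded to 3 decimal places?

Bcl7: ΔΔCt = (22.31−20.64) − (26.78−20.17) = 1.67 − 6.61 = -4.94; fold change = 2^4.94 = 30.696
Atf9: ΔΔCt = (32.52−20.64) − (28.06−20.17) = 11.88 − 7.89 = 3.99; fold change = 2^-3.99 = 0.063
Mapk7: ΔΔCt = (18.95−20.64) − (21.57−20.17) = -1.69 − 1.40 = -3.09; fold change = 2^3.09 = 8.515
Serp3: ΔΔCt = (27.36−20.64) − (23.27−20.17) = 6.72 − 3.10 = 3.62; fold change = 2^-3.62 = 0.081
Bcl7 has the largest |ΔΔCt| = 4.94.

30.696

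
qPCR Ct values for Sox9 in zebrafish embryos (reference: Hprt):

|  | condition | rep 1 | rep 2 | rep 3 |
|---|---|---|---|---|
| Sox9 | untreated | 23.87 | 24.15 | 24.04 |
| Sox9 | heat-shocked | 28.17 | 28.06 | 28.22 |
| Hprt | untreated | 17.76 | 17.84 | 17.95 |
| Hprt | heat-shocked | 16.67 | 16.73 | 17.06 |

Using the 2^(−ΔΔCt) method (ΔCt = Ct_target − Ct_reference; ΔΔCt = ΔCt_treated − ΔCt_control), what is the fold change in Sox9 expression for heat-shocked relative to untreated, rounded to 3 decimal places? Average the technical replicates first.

0.028

Mean Ct: Sox9 untreated 24.020; Sox9 heat-shocked 28.150; Hprt untreated 17.850; Hprt heat-shocked 16.820
ΔCt(untreated) = 24.020 − 17.850 = 6.170
ΔCt(heat-shocked) = 28.150 − 16.820 = 11.330
ΔΔCt = 11.330 − 6.170 = 5.160
Fold change = 2^(−5.160) = 0.0280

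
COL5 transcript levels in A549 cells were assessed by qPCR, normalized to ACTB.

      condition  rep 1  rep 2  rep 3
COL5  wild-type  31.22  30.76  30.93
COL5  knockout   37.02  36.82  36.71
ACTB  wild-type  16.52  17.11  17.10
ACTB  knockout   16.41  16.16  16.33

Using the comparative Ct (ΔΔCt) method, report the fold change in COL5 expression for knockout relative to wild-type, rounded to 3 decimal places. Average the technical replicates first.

Mean Ct: COL5 wild-type 30.970; COL5 knockout 36.850; ACTB wild-type 16.910; ACTB knockout 16.300
ΔCt(wild-type) = 30.970 − 16.910 = 14.060
ΔCt(knockout) = 36.850 − 16.300 = 20.550
ΔΔCt = 20.550 − 14.060 = 6.490
Fold change = 2^(−6.490) = 0.0111

0.011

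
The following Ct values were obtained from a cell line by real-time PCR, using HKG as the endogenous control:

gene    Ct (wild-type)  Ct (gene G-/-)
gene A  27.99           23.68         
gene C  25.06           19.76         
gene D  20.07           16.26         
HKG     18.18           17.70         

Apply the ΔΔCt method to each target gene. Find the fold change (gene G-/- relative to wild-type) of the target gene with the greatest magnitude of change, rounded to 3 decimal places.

gene A: ΔΔCt = (23.68−17.70) − (27.99−18.18) = 5.98 − 9.81 = -3.83; fold change = 2^3.83 = 14.221
gene C: ΔΔCt = (19.76−17.70) − (25.06−18.18) = 2.06 − 6.88 = -4.82; fold change = 2^4.82 = 28.246
gene D: ΔΔCt = (16.26−17.70) − (20.07−18.18) = -1.44 − 1.89 = -3.33; fold change = 2^3.33 = 10.056
gene C has the largest |ΔΔCt| = 4.82.

28.246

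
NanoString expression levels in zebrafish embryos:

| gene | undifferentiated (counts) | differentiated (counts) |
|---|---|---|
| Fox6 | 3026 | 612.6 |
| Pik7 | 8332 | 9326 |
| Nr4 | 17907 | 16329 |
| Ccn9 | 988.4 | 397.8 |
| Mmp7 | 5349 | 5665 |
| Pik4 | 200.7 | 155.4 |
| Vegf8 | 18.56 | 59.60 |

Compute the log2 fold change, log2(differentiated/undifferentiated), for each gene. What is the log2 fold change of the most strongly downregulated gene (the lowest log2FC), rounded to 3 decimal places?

-2.304

log2(612.6/3026) = -2.304  (Fox6)
log2(9326/8332) = 0.163  (Pik7)
log2(16329/17907) = -0.133  (Nr4)
log2(397.8/988.4) = -1.313  (Ccn9)
log2(5665/5349) = 0.083  (Mmp7)
log2(155.4/200.7) = -0.369  (Pik4)
log2(59.60/18.56) = 1.683  (Vegf8)
Fox6 is most strongly downregulated.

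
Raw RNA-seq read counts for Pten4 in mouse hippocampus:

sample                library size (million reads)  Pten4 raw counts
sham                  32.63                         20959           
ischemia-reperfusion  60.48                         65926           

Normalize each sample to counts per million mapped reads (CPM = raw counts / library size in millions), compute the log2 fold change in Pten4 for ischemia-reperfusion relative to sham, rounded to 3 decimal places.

0.763

CPM(sham) = 20959 / 32.63 = 642.3230
CPM(ischemia-reperfusion) = 65926 / 60.48 = 1090.0463
Fold change = 1090.0463 / 642.3230 = 1.69704
log2(1.69704) = 0.7630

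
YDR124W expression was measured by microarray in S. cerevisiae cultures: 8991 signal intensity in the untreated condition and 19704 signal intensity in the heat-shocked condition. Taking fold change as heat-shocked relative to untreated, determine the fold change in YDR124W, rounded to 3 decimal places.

Fold change = 19704 / 8991 = 2.1915
YDR124W is upregulated.

2.192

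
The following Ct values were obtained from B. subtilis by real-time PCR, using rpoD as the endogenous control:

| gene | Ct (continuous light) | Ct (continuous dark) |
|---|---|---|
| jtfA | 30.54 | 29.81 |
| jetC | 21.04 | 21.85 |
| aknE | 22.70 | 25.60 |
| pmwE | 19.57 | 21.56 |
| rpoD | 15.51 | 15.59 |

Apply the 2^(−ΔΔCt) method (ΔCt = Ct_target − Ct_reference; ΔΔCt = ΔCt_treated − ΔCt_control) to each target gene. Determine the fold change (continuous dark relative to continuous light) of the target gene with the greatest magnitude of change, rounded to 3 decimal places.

0.142

jtfA: ΔΔCt = (29.81−15.59) − (30.54−15.51) = 14.22 − 15.03 = -0.81; fold change = 2^0.81 = 1.753
jetC: ΔΔCt = (21.85−15.59) − (21.04−15.51) = 6.26 − 5.53 = 0.73; fold change = 2^-0.73 = 0.603
aknE: ΔΔCt = (25.60−15.59) − (22.70−15.51) = 10.01 − 7.19 = 2.82; fold change = 2^-2.82 = 0.142
pmwE: ΔΔCt = (21.56−15.59) − (19.57−15.51) = 5.97 − 4.06 = 1.91; fold change = 2^-1.91 = 0.266
aknE has the largest |ΔΔCt| = 2.82.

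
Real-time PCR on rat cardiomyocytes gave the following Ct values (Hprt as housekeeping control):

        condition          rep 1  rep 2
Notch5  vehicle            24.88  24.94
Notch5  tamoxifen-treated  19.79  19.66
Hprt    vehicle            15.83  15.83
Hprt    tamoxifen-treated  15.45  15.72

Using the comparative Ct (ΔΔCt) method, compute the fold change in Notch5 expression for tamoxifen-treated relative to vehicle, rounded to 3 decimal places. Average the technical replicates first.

30.696

Mean Ct: Notch5 vehicle 24.910; Notch5 tamoxifen-treated 19.725; Hprt vehicle 15.830; Hprt tamoxifen-treated 15.585
ΔCt(vehicle) = 24.910 − 15.830 = 9.080
ΔCt(tamoxifen-treated) = 19.725 − 15.585 = 4.140
ΔΔCt = 4.140 − 9.080 = -4.940
Fold change = 2^(−(-4.940)) = 2^4.940 = 30.6965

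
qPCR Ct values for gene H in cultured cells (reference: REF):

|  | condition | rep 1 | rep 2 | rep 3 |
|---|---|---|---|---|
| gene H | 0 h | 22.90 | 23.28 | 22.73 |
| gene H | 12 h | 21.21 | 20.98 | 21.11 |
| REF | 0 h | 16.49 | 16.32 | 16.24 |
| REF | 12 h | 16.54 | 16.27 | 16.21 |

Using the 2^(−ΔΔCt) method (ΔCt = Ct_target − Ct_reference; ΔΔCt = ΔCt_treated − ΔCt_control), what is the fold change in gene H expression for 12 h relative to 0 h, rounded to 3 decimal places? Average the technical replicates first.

3.630

Mean Ct: gene H 0 h 22.970; gene H 12 h 21.100; REF 0 h 16.350; REF 12 h 16.340
ΔCt(0 h) = 22.970 − 16.350 = 6.620
ΔCt(12 h) = 21.100 − 16.340 = 4.760
ΔΔCt = 4.760 − 6.620 = -1.860
Fold change = 2^(−(-1.860)) = 2^1.860 = 3.6301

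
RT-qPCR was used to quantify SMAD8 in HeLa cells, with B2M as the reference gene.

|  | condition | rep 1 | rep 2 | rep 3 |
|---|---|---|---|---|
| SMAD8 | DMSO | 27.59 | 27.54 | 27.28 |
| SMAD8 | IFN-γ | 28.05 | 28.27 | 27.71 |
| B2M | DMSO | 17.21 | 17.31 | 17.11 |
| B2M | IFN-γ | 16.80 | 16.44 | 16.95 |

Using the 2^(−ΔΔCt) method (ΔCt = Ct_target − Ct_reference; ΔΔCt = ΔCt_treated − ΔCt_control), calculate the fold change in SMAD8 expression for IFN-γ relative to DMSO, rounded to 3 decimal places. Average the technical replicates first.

0.493

Mean Ct: SMAD8 DMSO 27.470; SMAD8 IFN-γ 28.010; B2M DMSO 17.210; B2M IFN-γ 16.730
ΔCt(DMSO) = 27.470 − 17.210 = 10.260
ΔCt(IFN-γ) = 28.010 − 16.730 = 11.280
ΔΔCt = 11.280 − 10.260 = 1.020
Fold change = 2^(−1.020) = 0.4931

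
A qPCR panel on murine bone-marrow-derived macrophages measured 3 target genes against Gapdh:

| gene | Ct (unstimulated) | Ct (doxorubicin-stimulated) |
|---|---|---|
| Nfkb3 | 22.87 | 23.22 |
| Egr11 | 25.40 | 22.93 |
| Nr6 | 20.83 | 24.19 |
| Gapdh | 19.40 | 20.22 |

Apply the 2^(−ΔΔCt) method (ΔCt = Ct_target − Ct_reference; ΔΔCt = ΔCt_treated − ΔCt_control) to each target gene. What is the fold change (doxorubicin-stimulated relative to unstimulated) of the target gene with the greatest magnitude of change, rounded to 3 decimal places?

9.781

Nfkb3: ΔΔCt = (23.22−20.22) − (22.87−19.40) = 3.00 − 3.47 = -0.47; fold change = 2^0.47 = 1.385
Egr11: ΔΔCt = (22.93−20.22) − (25.40−19.40) = 2.71 − 6.00 = -3.29; fold change = 2^3.29 = 9.781
Nr6: ΔΔCt = (24.19−20.22) − (20.83−19.40) = 3.97 − 1.43 = 2.54; fold change = 2^-2.54 = 0.172
Egr11 has the largest |ΔΔCt| = 3.29.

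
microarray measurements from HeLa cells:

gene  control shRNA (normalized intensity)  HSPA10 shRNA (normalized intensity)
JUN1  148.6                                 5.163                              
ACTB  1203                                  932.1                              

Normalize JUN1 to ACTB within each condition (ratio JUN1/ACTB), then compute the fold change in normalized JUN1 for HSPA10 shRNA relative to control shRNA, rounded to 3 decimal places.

JUN1/ACTB (control shRNA) = 148.6 / 1203 = 0.12352
JUN1/ACTB (HSPA10 shRNA) = 5.163 / 932.1 = 0.0055391
Fold change = 0.0055391 / 0.12352 = 0.0448

0.045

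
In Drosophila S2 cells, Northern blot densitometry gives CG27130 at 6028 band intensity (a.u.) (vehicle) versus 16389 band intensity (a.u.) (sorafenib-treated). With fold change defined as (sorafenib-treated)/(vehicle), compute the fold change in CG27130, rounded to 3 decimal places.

2.719

Fold change = 16389 / 6028 = 2.7188
CG27130 is upregulated.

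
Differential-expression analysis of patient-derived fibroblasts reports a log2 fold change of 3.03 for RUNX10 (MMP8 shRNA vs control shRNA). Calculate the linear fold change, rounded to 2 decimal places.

Fold change = 2^(3.03) = 8.168

8.17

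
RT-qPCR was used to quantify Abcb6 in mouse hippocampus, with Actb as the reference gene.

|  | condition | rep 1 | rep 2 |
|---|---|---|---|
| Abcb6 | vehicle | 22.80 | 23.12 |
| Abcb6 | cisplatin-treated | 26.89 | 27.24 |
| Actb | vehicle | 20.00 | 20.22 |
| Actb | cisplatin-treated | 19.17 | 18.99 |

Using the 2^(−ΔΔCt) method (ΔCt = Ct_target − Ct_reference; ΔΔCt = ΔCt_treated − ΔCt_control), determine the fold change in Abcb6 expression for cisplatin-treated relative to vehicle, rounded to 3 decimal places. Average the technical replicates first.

0.028

Mean Ct: Abcb6 vehicle 22.960; Abcb6 cisplatin-treated 27.065; Actb vehicle 20.110; Actb cisplatin-treated 19.080
ΔCt(vehicle) = 22.960 − 20.110 = 2.850
ΔCt(cisplatin-treated) = 27.065 − 19.080 = 7.985
ΔΔCt = 7.985 − 2.850 = 5.135
Fold change = 2^(−5.135) = 0.0285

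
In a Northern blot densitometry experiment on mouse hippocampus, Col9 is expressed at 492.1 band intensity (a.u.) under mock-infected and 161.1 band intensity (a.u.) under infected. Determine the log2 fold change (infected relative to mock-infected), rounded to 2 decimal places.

Fold change = 161.1 / 492.1 = 0.3274
log2(0.3274) = -1.611

-1.61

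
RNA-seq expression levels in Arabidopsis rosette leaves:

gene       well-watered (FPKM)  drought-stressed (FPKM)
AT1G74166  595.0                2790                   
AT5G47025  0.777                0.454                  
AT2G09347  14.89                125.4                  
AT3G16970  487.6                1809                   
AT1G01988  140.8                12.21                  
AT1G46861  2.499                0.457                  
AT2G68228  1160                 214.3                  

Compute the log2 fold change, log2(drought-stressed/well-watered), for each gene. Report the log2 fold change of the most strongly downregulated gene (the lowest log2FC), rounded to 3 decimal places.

-3.528

log2(2790/595.0) = 2.229  (AT1G74166)
log2(0.454/0.777) = -0.775  (AT5G47025)
log2(125.4/14.89) = 3.074  (AT2G09347)
log2(1809/487.6) = 1.891  (AT3G16970)
log2(12.21/140.8) = -3.528  (AT1G01988)
log2(0.457/2.499) = -2.451  (AT1G46861)
log2(214.3/1160) = -2.436  (AT2G68228)
AT1G01988 is most strongly downregulated.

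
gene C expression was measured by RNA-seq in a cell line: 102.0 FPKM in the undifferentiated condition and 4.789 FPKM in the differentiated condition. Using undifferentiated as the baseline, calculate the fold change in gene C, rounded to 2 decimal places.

0.05

Fold change = 4.789 / 102.0 = 0.047
gene C is downregulated.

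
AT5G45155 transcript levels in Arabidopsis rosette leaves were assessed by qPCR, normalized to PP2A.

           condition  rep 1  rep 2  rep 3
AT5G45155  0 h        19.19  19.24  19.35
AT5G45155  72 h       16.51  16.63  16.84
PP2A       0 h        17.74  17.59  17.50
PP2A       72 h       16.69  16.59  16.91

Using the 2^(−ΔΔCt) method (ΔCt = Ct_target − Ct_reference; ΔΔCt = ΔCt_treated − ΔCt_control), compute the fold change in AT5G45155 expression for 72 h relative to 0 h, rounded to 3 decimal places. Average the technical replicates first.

Mean Ct: AT5G45155 0 h 19.260; AT5G45155 72 h 16.660; PP2A 0 h 17.610; PP2A 72 h 16.730
ΔCt(0 h) = 19.260 − 17.610 = 1.650
ΔCt(72 h) = 16.660 − 16.730 = -0.070
ΔΔCt = -0.070 − 1.650 = -1.720
Fold change = 2^(−(-1.720)) = 2^1.720 = 3.2944

3.294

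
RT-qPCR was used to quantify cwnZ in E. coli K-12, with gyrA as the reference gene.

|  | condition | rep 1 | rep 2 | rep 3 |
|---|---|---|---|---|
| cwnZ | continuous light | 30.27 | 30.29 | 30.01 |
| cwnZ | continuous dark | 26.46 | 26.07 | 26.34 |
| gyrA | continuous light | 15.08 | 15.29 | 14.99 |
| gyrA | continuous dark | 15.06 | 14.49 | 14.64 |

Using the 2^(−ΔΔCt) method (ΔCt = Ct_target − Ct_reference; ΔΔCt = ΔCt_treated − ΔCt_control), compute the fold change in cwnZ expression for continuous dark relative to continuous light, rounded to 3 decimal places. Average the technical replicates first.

Mean Ct: cwnZ continuous light 30.190; cwnZ continuous dark 26.290; gyrA continuous light 15.120; gyrA continuous dark 14.730
ΔCt(continuous light) = 30.190 − 15.120 = 15.070
ΔCt(continuous dark) = 26.290 − 14.730 = 11.560
ΔΔCt = 11.560 − 15.070 = -3.510
Fold change = 2^(−(-3.510)) = 2^3.510 = 11.3924

11.392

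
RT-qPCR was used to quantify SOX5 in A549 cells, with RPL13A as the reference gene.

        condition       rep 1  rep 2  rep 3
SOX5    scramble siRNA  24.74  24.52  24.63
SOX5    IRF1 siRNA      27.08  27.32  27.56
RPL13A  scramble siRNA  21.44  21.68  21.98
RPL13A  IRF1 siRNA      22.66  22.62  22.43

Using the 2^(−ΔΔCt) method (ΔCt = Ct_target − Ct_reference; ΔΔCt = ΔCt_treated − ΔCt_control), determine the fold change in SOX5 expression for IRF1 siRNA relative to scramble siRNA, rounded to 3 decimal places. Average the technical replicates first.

0.283

Mean Ct: SOX5 scramble siRNA 24.630; SOX5 IRF1 siRNA 27.320; RPL13A scramble siRNA 21.700; RPL13A IRF1 siRNA 22.570
ΔCt(scramble siRNA) = 24.630 − 21.700 = 2.930
ΔCt(IRF1 siRNA) = 27.320 − 22.570 = 4.750
ΔΔCt = 4.750 − 2.930 = 1.820
Fold change = 2^(−1.820) = 0.2832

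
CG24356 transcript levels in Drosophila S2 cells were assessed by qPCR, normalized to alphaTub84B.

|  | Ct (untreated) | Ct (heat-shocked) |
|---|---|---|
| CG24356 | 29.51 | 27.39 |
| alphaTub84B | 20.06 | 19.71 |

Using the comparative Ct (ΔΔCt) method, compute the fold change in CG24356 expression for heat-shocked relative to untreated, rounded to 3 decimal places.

ΔCt(untreated) = 29.510 − 20.060 = 9.450
ΔCt(heat-shocked) = 27.390 − 19.710 = 7.680
ΔΔCt = 7.680 − 9.450 = -1.770
Fold change = 2^(−(-1.770)) = 2^1.770 = 3.4105

3.411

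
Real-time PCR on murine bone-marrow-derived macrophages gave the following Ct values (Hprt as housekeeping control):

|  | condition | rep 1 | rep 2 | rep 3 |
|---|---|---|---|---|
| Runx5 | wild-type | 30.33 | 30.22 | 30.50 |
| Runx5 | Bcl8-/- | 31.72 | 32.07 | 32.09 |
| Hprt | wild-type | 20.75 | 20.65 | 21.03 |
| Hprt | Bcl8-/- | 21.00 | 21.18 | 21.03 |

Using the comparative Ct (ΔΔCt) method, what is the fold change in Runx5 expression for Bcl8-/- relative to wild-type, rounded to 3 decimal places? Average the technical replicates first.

0.392

Mean Ct: Runx5 wild-type 30.350; Runx5 Bcl8-/- 31.960; Hprt wild-type 20.810; Hprt Bcl8-/- 21.070
ΔCt(wild-type) = 30.350 − 20.810 = 9.540
ΔCt(Bcl8-/-) = 31.960 − 21.070 = 10.890
ΔΔCt = 10.890 − 9.540 = 1.350
Fold change = 2^(−1.350) = 0.3923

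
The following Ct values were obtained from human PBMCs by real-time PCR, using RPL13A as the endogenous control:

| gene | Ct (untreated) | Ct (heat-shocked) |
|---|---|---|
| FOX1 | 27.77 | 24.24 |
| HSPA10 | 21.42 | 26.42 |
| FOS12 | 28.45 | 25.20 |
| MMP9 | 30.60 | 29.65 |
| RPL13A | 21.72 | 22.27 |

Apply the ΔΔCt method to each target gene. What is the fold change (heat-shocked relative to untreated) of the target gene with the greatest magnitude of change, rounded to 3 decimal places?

FOX1: ΔΔCt = (24.24−22.27) − (27.77−21.72) = 1.97 − 6.05 = -4.08; fold change = 2^4.08 = 16.912
HSPA10: ΔΔCt = (26.42−22.27) − (21.42−21.72) = 4.15 − (-0.30) = 4.45; fold change = 2^-4.45 = 0.046
FOS12: ΔΔCt = (25.20−22.27) − (28.45−21.72) = 2.93 − 6.73 = -3.80; fold change = 2^3.80 = 13.929
MMP9: ΔΔCt = (29.65−22.27) − (30.60−21.72) = 7.38 − 8.88 = -1.50; fold change = 2^1.50 = 2.828
HSPA10 has the largest |ΔΔCt| = 4.45.

0.046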